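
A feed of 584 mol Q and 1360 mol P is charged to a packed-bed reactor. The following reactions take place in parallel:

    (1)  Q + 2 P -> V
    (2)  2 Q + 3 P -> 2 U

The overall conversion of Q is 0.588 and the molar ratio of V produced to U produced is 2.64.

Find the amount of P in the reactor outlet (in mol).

Conversion of Q: Q consumed = 0.588 × 584 = 343.4 mol = 1ξ₁ + 2ξ₂.
Selectivity: 1ξ₁ / (2ξ₂) = 2.64 → ξ₁ = 5.28 ξ₂.
Substitute: (1·5.28 + 2) ξ₂ = 343.4 → ξ₂ = 47.17 mol, ξ₁ = 249.1 mol.
Outlet amounts (n = n₀ + Σ ν·ξ):
  Q: 584 − 1(249.1) − 2(47.17) = 240.6
  P: 1360 − 2(249.1) − 3(47.17) = 720.4
  V: 0 + 1(249.1) = 249.1
  U: 0 + 2(47.17) = 94.34

720 mol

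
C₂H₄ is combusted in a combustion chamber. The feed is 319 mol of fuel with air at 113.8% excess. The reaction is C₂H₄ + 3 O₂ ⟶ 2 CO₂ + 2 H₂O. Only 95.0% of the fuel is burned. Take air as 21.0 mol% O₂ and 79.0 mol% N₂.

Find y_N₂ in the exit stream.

Stoichiometric O₂ = 3 × 319 = 957 mol; O₂ fed = 957 × 2.138 = 2046 mol.
N₂ fed = 2046 × 79/21 = 7697 mol.
Fuel reacted = 0.95 × 319 → ξ = 303.1 mol.
Outlet (n = n₀ + ν ξ):
  C₂H₄: 319 − 1(303.1) = 15.95
  O₂: 2046 − 3(303.1) = 1137
  N₂: 7697 (inert)
  CO₂: 0 + 2(303.1) = 606.1
  H₂O: 0 + 2(303.1) = 606.1
Total out = 10060 mol; y_N₂ = 7697 / 10060 = 0.765.

0.765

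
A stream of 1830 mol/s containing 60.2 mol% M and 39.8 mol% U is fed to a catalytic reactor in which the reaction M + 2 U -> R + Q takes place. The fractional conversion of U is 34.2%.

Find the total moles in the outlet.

1710 mol/s

U reacted = 0.342 × 728.3 = 249.1 mol/s; ν_U = −2, so ξ = 249.1/2 = 124.5 mol/s.
Outlet amounts (n = n₀ + ν ξ):
  M: 1102 − 1(124.5) = 977.1
  U: 728.3 − 2(124.5) = 479.2
  R: 0 + 1(124.5) = 124.5
  Q: 0 + 1(124.5) = 124.5
Total out = 977.1 + 479.2 + 124.5 + 124.5 = 1705 mol/s.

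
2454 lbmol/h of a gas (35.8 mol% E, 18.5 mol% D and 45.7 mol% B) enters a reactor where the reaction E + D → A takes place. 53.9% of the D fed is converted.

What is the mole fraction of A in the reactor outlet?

D reacted = 0.539 × 454 = 244.7 lbmol/h; ν_D = −1, so ξ = 244.7/1 = 244.7 lbmol/h.
Outlet amounts (n = n₀ + ν ξ):
  E: 878.5 − 1(244.7) = 633.8
  D: 454 − 1(244.7) = 209.3
  A: 0 + 1(244.7) = 244.7
  B: 1121 (inert)
Total out = 2209 lbmol/h; y_A = 244.7 / 2209 = 0.1108.

0.111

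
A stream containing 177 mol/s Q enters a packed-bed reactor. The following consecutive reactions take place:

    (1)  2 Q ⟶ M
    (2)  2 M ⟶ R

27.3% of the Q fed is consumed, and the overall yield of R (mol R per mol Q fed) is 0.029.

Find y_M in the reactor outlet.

0.0941

Conversion of Q: Q consumed = 2ξ₁ = 0.273 × 177 → ξ₁ = 24.16 mol/s.
Yield of R: 1ξ₂ / 177 = 0.029 → ξ₂ = 5.133 mol/s.
Outlet amounts (n = n₀ + Σ ν·ξ):
  Q: 177 − 2(24.16) = 128.7
  M: 0 + 1(24.16) − 2(5.133) = 13.89
  R: 0 + 1(5.133) = 5.133
Total out = 147.7 mol/s; y_M = 13.89 / 147.7 = 0.09407.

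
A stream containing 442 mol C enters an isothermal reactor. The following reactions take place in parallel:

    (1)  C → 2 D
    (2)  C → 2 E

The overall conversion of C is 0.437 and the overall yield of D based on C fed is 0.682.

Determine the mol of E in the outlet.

Yield of D: 2ξ₁ / 442 = 0.682 → ξ₁ = 150.7 mol.
Conversion of C: 1ξ₁ + 1ξ₂ = 0.437 × 442 = 193.2 → ξ₂ = 42.43 mol.
Outlet amounts (n = n₀ + Σ ν·ξ):
  C: 442 − 1(150.7) − 1(42.43) = 248.8
  D: 0 + 2(150.7) = 301.4
  E: 0 + 2(42.43) = 84.86

84.9 mol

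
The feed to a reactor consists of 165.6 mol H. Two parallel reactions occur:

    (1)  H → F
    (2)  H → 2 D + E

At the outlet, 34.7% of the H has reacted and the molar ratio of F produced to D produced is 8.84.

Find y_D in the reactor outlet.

Conversion of H: H consumed = 0.347 × 165.6 = 57.46 mol = 1ξ₁ + 1ξ₂.
Selectivity: 1ξ₁ / (2ξ₂) = 8.84 → ξ₁ = 17.68 ξ₂.
Substitute: (1·17.68 + 1) ξ₂ = 57.46 → ξ₂ = 3.076 mol, ξ₁ = 54.39 mol.
Outlet amounts (n = n₀ + Σ ν·ξ):
  H: 165.6 − 1(54.39) − 1(3.076) = 108.1
  F: 0 + 1(54.39) = 54.39
  D: 0 + 2(3.076) = 6.152
  E: 0 + 1(3.076) = 3.076
Total out = 171.8 mol; y_D = 6.152 / 171.8 = 0.03582.

0.0358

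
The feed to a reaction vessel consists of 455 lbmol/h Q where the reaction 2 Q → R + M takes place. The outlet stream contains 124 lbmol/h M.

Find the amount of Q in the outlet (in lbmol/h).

For M: n = n₀ + 1ξ → 124 = 0 + 1ξ, giving ξ = 124 lbmol/h.
Outlet amounts (n = n₀ + ν ξ):
  Q: 455 − 2(124) = 207
  R: 0 + 1(124) = 124
  M: 0 + 1(124) = 124

207 lbmol/h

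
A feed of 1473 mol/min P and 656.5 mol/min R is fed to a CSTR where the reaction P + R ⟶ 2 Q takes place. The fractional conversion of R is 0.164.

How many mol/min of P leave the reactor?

1370 mol/min

R reacted = 0.164 × 656.5 = 107.7 mol/min; ν_R = −1, so ξ = 107.7/1 = 107.7 mol/min.
Outlet amounts (n = n₀ + ν ξ):
  P: 1473 − 1(107.7) = 1365
  R: 656.5 − 1(107.7) = 548.8
  Q: 0 + 2(107.7) = 215.3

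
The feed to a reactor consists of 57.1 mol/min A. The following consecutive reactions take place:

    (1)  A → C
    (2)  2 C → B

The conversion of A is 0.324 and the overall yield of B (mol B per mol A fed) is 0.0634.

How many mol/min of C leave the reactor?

Conversion of A: A consumed = 1ξ₁ = 0.324 × 57.1 → ξ₁ = 18.5 mol/min.
Yield of B: 1ξ₂ / 57.1 = 0.0634 → ξ₂ = 3.62 mol/min.
Outlet amounts (n = n₀ + Σ ν·ξ):
  A: 57.1 − 1(18.5) = 38.6
  C: 0 + 1(18.5) − 2(3.62) = 11.26
  B: 0 + 1(3.62) = 3.62

11.3 mol/min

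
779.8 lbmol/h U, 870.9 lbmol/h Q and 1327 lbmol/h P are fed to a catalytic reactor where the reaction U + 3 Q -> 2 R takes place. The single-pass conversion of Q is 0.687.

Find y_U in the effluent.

Q reacted = 0.687 × 870.9 = 598.3 lbmol/h; ν_Q = −3, so ξ = 598.3/3 = 199.4 lbmol/h.
Outlet amounts (n = n₀ + ν ξ):
  U: 779.8 − 1(199.4) = 580.4
  Q: 870.9 − 3(199.4) = 272.6
  R: 0 + 2(199.4) = 398.9
  P: 1327 (inert)
Total out = 2579 lbmol/h; y_U = 580.4 / 2579 = 0.225.

0.225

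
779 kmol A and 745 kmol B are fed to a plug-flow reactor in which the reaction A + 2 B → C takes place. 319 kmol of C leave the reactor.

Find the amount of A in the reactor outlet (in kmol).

For C: n = n₀ + 1ξ → 319 = 0 + 1ξ, giving ξ = 319 kmol.
Outlet amounts (n = n₀ + ν ξ):
  A: 779 − 1(319) = 460
  B: 745 − 2(319) = 107
  C: 0 + 1(319) = 319

460 kmol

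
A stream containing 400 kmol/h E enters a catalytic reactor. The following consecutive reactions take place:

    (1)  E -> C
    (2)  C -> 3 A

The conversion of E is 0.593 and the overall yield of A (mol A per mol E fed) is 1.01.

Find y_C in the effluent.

Conversion of E: E consumed = 1ξ₁ = 0.593 × 400 → ξ₁ = 237.2 kmol/h.
Yield of A: 3ξ₂ / 400 = 1.01 → ξ₂ = 134.7 kmol/h.
Outlet amounts (n = n₀ + Σ ν·ξ):
  E: 400 − 1(237.2) = 162.8
  C: 0 + 1(237.2) − 1(134.7) = 102.5
  A: 0 + 3(134.7) = 404
Total out = 669.3 kmol/h; y_C = 102.5 / 669.3 = 0.1532.

0.153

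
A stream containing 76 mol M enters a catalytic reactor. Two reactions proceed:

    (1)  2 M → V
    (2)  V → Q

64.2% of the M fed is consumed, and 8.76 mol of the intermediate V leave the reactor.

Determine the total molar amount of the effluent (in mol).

Conversion of M: M consumed = 2ξ₁ = 0.642 × 76 → ξ₁ = 24.4 mol.
V balance: n_V = 0 + 1ξ₁ − 1ξ₂ = 8.76 → ξ₂ = (1·24.4 − 8.76)/1 = 15.64 mol.
Outlet amounts (n = n₀ + Σ ν·ξ):
  M: 76 − 2(24.4) = 27.21
  V: 0 + 1(24.4) − 1(15.64) = 8.76
  Q: 0 + 1(15.64) = 15.64
Total out = 27.21 + 8.76 + 15.64 = 51.6 mol.

51.6 mol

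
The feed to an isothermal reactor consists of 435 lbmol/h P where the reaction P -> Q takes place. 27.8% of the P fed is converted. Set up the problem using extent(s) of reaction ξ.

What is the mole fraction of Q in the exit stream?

0.278

P reacted = 0.278 × 435 = 120.9 lbmol/h; ν_P = −1, so ξ = 120.9/1 = 120.9 lbmol/h.
Outlet amounts (n = n₀ + ν ξ):
  P: 435 − 1(120.9) = 314.1
  Q: 0 + 1(120.9) = 120.9
Total out = 435 lbmol/h; y_Q = 120.9 / 435 = 0.278.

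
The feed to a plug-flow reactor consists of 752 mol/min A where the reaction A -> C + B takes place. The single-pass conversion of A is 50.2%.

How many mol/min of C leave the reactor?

A reacted = 0.502 × 752 = 377.5 mol/min; ν_A = −1, so ξ = 377.5/1 = 377.5 mol/min.
Outlet amounts (n = n₀ + ν ξ):
  A: 752 − 1(377.5) = 374.5
  C: 0 + 1(377.5) = 377.5
  B: 0 + 1(377.5) = 377.5

378 mol/min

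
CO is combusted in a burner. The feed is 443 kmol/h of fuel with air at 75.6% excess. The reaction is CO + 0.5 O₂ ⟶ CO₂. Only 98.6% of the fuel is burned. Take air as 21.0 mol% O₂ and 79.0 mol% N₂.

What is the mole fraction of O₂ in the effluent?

Stoichiometric O₂ = 0.5 × 443 = 221.5 kmol/h; O₂ fed = 221.5 × 1.756 = 389 kmol/h.
N₂ fed = 389 × 79/21 = 1463 kmol/h.
Fuel reacted = 0.986 × 443 → ξ = 436.8 kmol/h.
Outlet (n = n₀ + ν ξ):
  CO: 443 − 1(436.8) = 6.202
  O₂: 389 − 0.5(436.8) = 170.6
  N₂: 1463 (inert)
  CO₂: 0 + 1(436.8) = 436.8
Total out = 2077 kmol/h; y_O₂ = 170.6 / 2077 = 0.08213.

0.0821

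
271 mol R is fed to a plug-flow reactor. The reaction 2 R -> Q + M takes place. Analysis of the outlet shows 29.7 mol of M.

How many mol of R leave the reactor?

212 mol

For M: n = n₀ + 1ξ → 29.7 = 0 + 1ξ, giving ξ = 29.7 mol.
Outlet amounts (n = n₀ + ν ξ):
  R: 271 − 2(29.7) = 211.6
  Q: 0 + 1(29.7) = 29.7
  M: 0 + 1(29.7) = 29.7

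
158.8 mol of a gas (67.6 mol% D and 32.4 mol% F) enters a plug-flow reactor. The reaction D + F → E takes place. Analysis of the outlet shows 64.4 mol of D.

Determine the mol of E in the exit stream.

42.9 mol

For D: n = n₀ − 1ξ → 64.4 = 107.3 − 1ξ, giving ξ = 42.95 mol.
Outlet amounts (n = n₀ + ν ξ):
  D: 107.3 − 1(42.95) = 64.4
  F: 51.45 − 1(42.95) = 8.502
  E: 0 + 1(42.95) = 42.95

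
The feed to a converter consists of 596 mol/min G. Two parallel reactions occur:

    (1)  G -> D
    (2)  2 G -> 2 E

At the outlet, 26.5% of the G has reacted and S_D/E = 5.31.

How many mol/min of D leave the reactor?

Conversion of G: G consumed = 0.265 × 596 = 157.9 mol/min = 1ξ₁ + 2ξ₂.
Selectivity: 1ξ₁ / (2ξ₂) = 5.31 → ξ₁ = 10.62 ξ₂.
Substitute: (1·10.62 + 2) ξ₂ = 157.9 → ξ₂ = 12.52 mol/min, ξ₁ = 132.9 mol/min.
Outlet amounts (n = n₀ + Σ ν·ξ):
  G: 596 − 1(132.9) − 2(12.52) = 438.1
  D: 0 + 1(132.9) = 132.9
  E: 0 + 2(12.52) = 25.03

133 mol/min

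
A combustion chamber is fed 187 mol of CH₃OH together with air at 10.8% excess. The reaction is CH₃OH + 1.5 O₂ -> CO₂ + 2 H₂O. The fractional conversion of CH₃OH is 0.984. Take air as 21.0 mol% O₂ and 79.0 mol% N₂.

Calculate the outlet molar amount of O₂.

Stoichiometric O₂ = 1.5 × 187 = 280.5 mol; O₂ fed = 280.5 × 1.108 = 310.8 mol.
N₂ fed = 310.8 × 79/21 = 1169 mol.
Fuel reacted = 0.984 × 187 → ξ = 184 mol.
Outlet (n = n₀ + ν ξ):
  CH₃OH: 187 − 1(184) = 2.992
  O₂: 310.8 − 1.5(184) = 34.78
  N₂: 1169 (inert)
  CO₂: 0 + 1(184) = 184
  H₂O: 0 + 2(184) = 368

34.8 mol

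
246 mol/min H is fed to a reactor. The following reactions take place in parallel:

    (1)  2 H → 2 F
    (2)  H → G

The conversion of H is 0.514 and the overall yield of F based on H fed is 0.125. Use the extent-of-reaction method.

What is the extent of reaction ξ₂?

Yield of F: 2ξ₁ / 246 = 0.125 → ξ₁ = 15.38 mol/min.
Conversion of H: 2ξ₁ + 1ξ₂ = 0.514 × 246 = 126.4 → ξ₂ = 95.69 mol/min.
Outlet amounts (n = n₀ + Σ ν·ξ):
  H: 246 − 2(15.38) − 1(95.69) = 119.6
  F: 0 + 2(15.38) = 30.75
  G: 0 + 1(95.69) = 95.69

ξ₂ = 95.7 mol/min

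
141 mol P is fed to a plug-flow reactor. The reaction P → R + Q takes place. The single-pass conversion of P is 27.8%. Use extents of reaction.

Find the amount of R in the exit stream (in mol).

39.2 mol

P reacted = 0.278 × 141 = 39.2 mol; ν_P = −1, so ξ = 39.2/1 = 39.2 mol.
Outlet amounts (n = n₀ + ν ξ):
  P: 141 − 1(39.2) = 101.8
  R: 0 + 1(39.2) = 39.2
  Q: 0 + 1(39.2) = 39.2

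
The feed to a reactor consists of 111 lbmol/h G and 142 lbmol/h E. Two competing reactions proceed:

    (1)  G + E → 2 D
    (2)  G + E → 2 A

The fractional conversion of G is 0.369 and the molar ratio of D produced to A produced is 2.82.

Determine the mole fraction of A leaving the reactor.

0.0848

Conversion of G: G consumed = 0.369 × 111 = 40.96 lbmol/h = 1ξ₁ + 1ξ₂.
Selectivity: 2ξ₁ / (2ξ₂) = 2.82 → ξ₁ = 2.82 ξ₂.
Substitute: (1·2.82 + 1) ξ₂ = 40.96 → ξ₂ = 10.72 lbmol/h, ξ₁ = 30.24 lbmol/h.
Outlet amounts (n = n₀ + Σ ν·ξ):
  G: 111 − 1(30.24) − 1(10.72) = 70.04
  E: 142 − 1(30.24) − 1(10.72) = 101
  D: 0 + 2(30.24) = 60.47
  A: 0 + 2(10.72) = 21.44
Total out = 253 lbmol/h; y_A = 21.44 / 253 = 0.08476.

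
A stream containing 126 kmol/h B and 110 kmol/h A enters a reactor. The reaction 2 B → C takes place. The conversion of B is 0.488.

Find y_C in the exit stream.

0.15

B reacted = 0.488 × 126 = 61.49 kmol/h; ν_B = −2, so ξ = 61.49/2 = 30.74 kmol/h.
Outlet amounts (n = n₀ + ν ξ):
  B: 126 − 2(30.74) = 64.51
  C: 0 + 1(30.74) = 30.74
  A: 110 (inert)
Total out = 205.3 kmol/h; y_C = 30.74 / 205.3 = 0.1498.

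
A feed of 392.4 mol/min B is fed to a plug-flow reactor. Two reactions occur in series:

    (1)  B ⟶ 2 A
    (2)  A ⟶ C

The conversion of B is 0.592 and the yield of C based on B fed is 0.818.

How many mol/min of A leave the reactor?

Conversion of B: B consumed = 1ξ₁ = 0.592 × 392.4 → ξ₁ = 232.3 mol/min.
Yield of C: 1ξ₂ / 392.4 = 0.818 → ξ₂ = 321 mol/min.
Outlet amounts (n = n₀ + Σ ν·ξ):
  B: 392.4 − 1(232.3) = 160.1
  A: 0 + 2(232.3) − 1(321) = 143.6
  C: 0 + 1(321) = 321

144 mol/min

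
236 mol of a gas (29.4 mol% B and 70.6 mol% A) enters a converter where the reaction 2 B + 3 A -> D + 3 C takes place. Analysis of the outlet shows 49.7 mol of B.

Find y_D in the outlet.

For B: n = n₀ − 2ξ → 49.7 = 69.38 − 2ξ, giving ξ = 9.842 mol.
Outlet amounts (n = n₀ + ν ξ):
  B: 69.38 − 2(9.842) = 49.7
  A: 166.6 − 3(9.842) = 137.1
  D: 0 + 1(9.842) = 9.842
  C: 0 + 3(9.842) = 29.53
Total out = 226.2 mol; y_D = 9.842 / 226.2 = 0.04352.

0.0435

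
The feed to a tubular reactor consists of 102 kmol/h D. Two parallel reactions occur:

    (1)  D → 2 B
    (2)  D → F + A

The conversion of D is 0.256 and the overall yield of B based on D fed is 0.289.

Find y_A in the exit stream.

Yield of B: 2ξ₁ / 102 = 0.289 → ξ₁ = 14.74 kmol/h.
Conversion of D: 1ξ₁ + 1ξ₂ = 0.256 × 102 = 26.11 → ξ₂ = 11.37 kmol/h.
Outlet amounts (n = n₀ + Σ ν·ξ):
  D: 102 − 1(14.74) − 1(11.37) = 75.89
  B: 0 + 2(14.74) = 29.48
  F: 0 + 1(11.37) = 11.37
  A: 0 + 1(11.37) = 11.37
Total out = 128.1 kmol/h; y_A = 11.37 / 128.1 = 0.08877.

0.0888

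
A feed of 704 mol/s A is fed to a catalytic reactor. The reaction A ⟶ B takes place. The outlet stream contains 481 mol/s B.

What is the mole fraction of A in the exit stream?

For B: n = n₀ + 1ξ → 481 = 0 + 1ξ, giving ξ = 481 mol/s.
Outlet amounts (n = n₀ + ν ξ):
  A: 704 − 1(481) = 223
  B: 0 + 1(481) = 481
Total out = 704 mol/s; y_A = 223 / 704 = 0.3168.

0.317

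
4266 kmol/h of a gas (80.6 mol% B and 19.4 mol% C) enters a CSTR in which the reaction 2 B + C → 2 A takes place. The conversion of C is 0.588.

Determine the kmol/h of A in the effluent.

C reacted = 0.588 × 827.6 = 486.6 kmol/h; ν_C = −1, so ξ = 486.6/1 = 486.6 kmol/h.
Outlet amounts (n = n₀ + ν ξ):
  B: 3438 − 2(486.6) = 2465
  C: 827.6 − 1(486.6) = 341
  A: 0 + 2(486.6) = 973.3

973 kmol/h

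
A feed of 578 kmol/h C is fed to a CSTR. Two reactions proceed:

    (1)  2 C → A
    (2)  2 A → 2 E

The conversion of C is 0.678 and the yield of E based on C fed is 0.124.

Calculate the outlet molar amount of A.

Conversion of C: C consumed = 2ξ₁ = 0.678 × 578 → ξ₁ = 195.9 kmol/h.
Yield of E: 2ξ₂ / 578 = 0.124 → ξ₂ = 35.84 kmol/h.
Outlet amounts (n = n₀ + Σ ν·ξ):
  C: 578 − 2(195.9) = 186.1
  A: 0 + 1(195.9) − 2(35.84) = 124.3
  E: 0 + 2(35.84) = 71.67

124 kmol/h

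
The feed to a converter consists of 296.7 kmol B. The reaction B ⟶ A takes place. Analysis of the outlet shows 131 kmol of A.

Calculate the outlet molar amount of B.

For A: n = n₀ + 1ξ → 131 = 0 + 1ξ, giving ξ = 131 kmol.
Outlet amounts (n = n₀ + ν ξ):
  B: 296.7 − 1(131) = 165.7
  A: 0 + 1(131) = 131

166 kmol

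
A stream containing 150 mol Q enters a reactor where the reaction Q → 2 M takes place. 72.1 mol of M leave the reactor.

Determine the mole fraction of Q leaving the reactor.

0.612

For M: n = n₀ + 2ξ → 72.1 = 0 + 2ξ, giving ξ = 36.05 mol.
Outlet amounts (n = n₀ + ν ξ):
  Q: 150 − 1(36.05) = 114
  M: 0 + 2(36.05) = 72.1
Total out = 186.1 mol; y_Q = 114 / 186.1 = 0.6125.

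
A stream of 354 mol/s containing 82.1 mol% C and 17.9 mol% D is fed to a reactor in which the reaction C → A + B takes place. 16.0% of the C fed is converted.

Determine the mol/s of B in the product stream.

C reacted = 0.16 × 290.6 = 46.5 mol/s; ν_C = −1, so ξ = 46.5/1 = 46.5 mol/s.
Outlet amounts (n = n₀ + ν ξ):
  C: 290.6 − 1(46.5) = 244.1
  A: 0 + 1(46.5) = 46.5
  B: 0 + 1(46.5) = 46.5
  D: 63.37 (inert)

46.5 mol/s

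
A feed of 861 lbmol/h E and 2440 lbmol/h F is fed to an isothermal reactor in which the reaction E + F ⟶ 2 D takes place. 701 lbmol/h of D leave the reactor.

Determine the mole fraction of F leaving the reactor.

For D: n = n₀ + 2ξ → 701 = 0 + 2ξ, giving ξ = 350.5 lbmol/h.
Outlet amounts (n = n₀ + ν ξ):
  E: 861 − 1(350.5) = 510.5
  F: 2440 − 1(350.5) = 2090
  D: 0 + 2(350.5) = 701
Total out = 3301 lbmol/h; y_F = 2090 / 3301 = 0.633.

0.633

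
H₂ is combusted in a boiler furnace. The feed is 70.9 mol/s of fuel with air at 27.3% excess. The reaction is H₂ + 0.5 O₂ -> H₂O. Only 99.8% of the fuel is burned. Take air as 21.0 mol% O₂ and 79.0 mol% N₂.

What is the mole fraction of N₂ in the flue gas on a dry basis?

Stoichiometric O₂ = 0.5 × 70.9 = 35.45 mol/s; O₂ fed = 35.45 × 1.273 = 45.13 mol/s.
N₂ fed = 45.13 × 79/21 = 169.8 mol/s.
Fuel reacted = 0.998 × 70.9 → ξ = 70.76 mol/s.
Outlet (n = n₀ + ν ξ):
  H₂: 70.9 − 1(70.76) = 0.1418
  O₂: 45.13 − 0.5(70.76) = 9.749
  N₂: 169.8 (inert)
  H₂O: 0 + 1(70.76) = 70.76
Dry total = 179.7 mol/s; y_N₂ (dry) = 169.8 / 179.7 = 0.9449.

0.945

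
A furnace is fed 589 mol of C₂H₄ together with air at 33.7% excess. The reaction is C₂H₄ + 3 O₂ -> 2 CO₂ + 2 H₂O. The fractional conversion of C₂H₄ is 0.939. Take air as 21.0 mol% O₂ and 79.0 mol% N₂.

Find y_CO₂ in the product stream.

Stoichiometric O₂ = 3 × 589 = 1767 mol; O₂ fed = 1767 × 1.337 = 2362 mol.
N₂ fed = 2362 × 79/21 = 8887 mol.
Fuel reacted = 0.939 × 589 → ξ = 553.1 mol.
Outlet (n = n₀ + ν ξ):
  C₂H₄: 589 − 1(553.1) = 35.93
  O₂: 2362 − 3(553.1) = 703.3
  N₂: 8887 (inert)
  CO₂: 0 + 2(553.1) = 1106
  H₂O: 0 + 2(553.1) = 1106
Total out = 11840 mol; y_CO₂ = 1106 / 11840 = 0.09343.

0.0934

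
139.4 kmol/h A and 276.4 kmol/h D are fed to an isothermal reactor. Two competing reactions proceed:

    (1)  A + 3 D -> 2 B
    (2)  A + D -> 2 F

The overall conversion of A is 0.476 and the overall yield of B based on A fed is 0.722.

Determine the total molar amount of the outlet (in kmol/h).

Yield of B: 2ξ₁ / 139.4 = 0.722 → ξ₁ = 50.32 kmol/h.
Conversion of A: 1ξ₁ + 1ξ₂ = 0.476 × 139.4 = 66.35 → ξ₂ = 16.03 kmol/h.
Outlet amounts (n = n₀ + Σ ν·ξ):
  A: 139.4 − 1(50.32) − 1(16.03) = 73.05
  D: 276.4 − 3(50.32) − 1(16.03) = 109.4
  B: 0 + 2(50.32) = 100.6
  F: 0 + 2(16.03) = 32.06
Total out = 73.05 + 109.4 + 100.6 + 32.06 = 315.2 kmol/h.

315 kmol/h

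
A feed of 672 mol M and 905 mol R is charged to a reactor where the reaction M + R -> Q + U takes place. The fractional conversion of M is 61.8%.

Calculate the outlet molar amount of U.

M reacted = 0.618 × 672 = 415.3 mol; ν_M = −1, so ξ = 415.3/1 = 415.3 mol.
Outlet amounts (n = n₀ + ν ξ):
  M: 672 − 1(415.3) = 256.7
  R: 905 − 1(415.3) = 489.7
  Q: 0 + 1(415.3) = 415.3
  U: 0 + 1(415.3) = 415.3

415 mol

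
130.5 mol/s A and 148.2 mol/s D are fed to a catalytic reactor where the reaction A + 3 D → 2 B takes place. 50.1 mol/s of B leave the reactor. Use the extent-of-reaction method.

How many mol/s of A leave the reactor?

105 mol/s

For B: n = n₀ + 2ξ → 50.1 = 0 + 2ξ, giving ξ = 25.05 mol/s.
Outlet amounts (n = n₀ + ν ξ):
  A: 130.5 − 1(25.05) = 105.5
  D: 148.2 − 3(25.05) = 73.05
  B: 0 + 2(25.05) = 50.1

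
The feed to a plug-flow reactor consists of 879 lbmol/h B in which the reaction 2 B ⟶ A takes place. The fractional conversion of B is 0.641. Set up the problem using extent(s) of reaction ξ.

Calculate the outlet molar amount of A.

282 lbmol/h

B reacted = 0.641 × 879 = 563.4 lbmol/h; ν_B = −2, so ξ = 563.4/2 = 281.7 lbmol/h.
Outlet amounts (n = n₀ + ν ξ):
  B: 879 − 2(281.7) = 315.6
  A: 0 + 1(281.7) = 281.7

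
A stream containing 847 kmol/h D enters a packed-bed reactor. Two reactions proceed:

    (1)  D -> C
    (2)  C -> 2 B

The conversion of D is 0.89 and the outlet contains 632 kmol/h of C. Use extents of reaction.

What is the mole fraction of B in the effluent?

0.251

Conversion of D: D consumed = 1ξ₁ = 0.89 × 847 → ξ₁ = 753.8 kmol/h.
C balance: n_C = 0 + 1ξ₁ − 1ξ₂ = 632 → ξ₂ = (1·753.8 − 632)/1 = 121.8 kmol/h.
Outlet amounts (n = n₀ + Σ ν·ξ):
  D: 847 − 1(753.8) = 93.17
  C: 0 + 1(753.8) − 1(121.8) = 632
  B: 0 + 2(121.8) = 243.7
Total out = 968.8 kmol/h; y_B = 243.7 / 968.8 = 0.2515.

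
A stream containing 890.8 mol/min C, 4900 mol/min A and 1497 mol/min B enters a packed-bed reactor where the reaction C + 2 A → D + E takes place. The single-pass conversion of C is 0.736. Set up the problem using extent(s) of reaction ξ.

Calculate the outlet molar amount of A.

3590 mol/min

C reacted = 0.736 × 890.8 = 655.6 mol/min; ν_C = −1, so ξ = 655.6/1 = 655.6 mol/min.
Outlet amounts (n = n₀ + ν ξ):
  C: 890.8 − 1(655.6) = 235.2
  A: 4900 − 2(655.6) = 3589
  D: 0 + 1(655.6) = 655.6
  E: 0 + 1(655.6) = 655.6
  B: 1497 (inert)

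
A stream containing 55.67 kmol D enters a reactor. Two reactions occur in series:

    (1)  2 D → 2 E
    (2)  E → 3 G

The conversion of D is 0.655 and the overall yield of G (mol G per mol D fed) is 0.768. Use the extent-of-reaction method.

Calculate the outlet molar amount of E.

Conversion of D: D consumed = 2ξ₁ = 0.655 × 55.67 → ξ₁ = 18.23 kmol.
Yield of G: 3ξ₂ / 55.67 = 0.768 → ξ₂ = 14.25 kmol.
Outlet amounts (n = n₀ + Σ ν·ξ):
  D: 55.67 − 2(18.23) = 19.21
  E: 0 + 2(18.23) − 1(14.25) = 22.21
  G: 0 + 3(14.25) = 42.75

22.2 kmol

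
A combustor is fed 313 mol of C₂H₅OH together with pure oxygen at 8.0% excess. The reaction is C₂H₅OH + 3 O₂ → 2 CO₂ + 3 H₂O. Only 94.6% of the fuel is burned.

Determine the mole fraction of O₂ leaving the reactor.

Stoichiometric O₂ = 3 × 313 = 939 mol; O₂ fed = 939 × 1.080 = 1014 mol.
Fuel reacted = 0.946 × 313 → ξ = 296.1 mol.
Outlet (n = n₀ + ν ξ):
  C₂H₅OH: 313 − 1(296.1) = 16.9
  O₂: 1014 − 3(296.1) = 125.8
  CO₂: 0 + 2(296.1) = 592.2
  H₂O: 0 + 3(296.1) = 888.3
Total out = 1623 mol; y_O₂ = 125.8 / 1623 = 0.07752.

0.0775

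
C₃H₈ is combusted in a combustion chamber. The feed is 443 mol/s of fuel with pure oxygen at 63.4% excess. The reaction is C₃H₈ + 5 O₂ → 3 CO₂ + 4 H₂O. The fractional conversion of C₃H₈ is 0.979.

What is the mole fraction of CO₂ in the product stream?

0.289

Stoichiometric O₂ = 5 × 443 = 2215 mol/s; O₂ fed = 2215 × 1.634 = 3619 mol/s.
Fuel reacted = 0.979 × 443 → ξ = 433.7 mol/s.
Outlet (n = n₀ + ν ξ):
  C₃H₈: 443 − 1(433.7) = 9.303
  O₂: 3619 − 5(433.7) = 1451
  CO₂: 0 + 3(433.7) = 1301
  H₂O: 0 + 4(433.7) = 1735
Total out = 4496 mol/s; y_CO₂ = 1301 / 4496 = 0.2894.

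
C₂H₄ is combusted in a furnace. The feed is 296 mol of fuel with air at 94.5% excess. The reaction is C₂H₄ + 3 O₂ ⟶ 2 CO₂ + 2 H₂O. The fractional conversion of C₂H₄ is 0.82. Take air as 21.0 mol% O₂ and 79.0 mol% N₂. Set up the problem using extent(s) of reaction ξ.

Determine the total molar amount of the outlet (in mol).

Stoichiometric O₂ = 3 × 296 = 888 mol; O₂ fed = 888 × 1.945 = 1727 mol.
N₂ fed = 1727 × 79/21 = 6497 mol.
Fuel reacted = 0.82 × 296 → ξ = 242.7 mol.
Outlet (n = n₀ + ν ξ):
  C₂H₄: 296 − 1(242.7) = 53.28
  O₂: 1727 − 3(242.7) = 999
  N₂: 6497 (inert)
  CO₂: 0 + 2(242.7) = 485.4
  H₂O: 0 + 2(242.7) = 485.4
Total out = 53.28 + 999 + 6497 + 485.4 + 485.4 = 8521 mol.

8520 mol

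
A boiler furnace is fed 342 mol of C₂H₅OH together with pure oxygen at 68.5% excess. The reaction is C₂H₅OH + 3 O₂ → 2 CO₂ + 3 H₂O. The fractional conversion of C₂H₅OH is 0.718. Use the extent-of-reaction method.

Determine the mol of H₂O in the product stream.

Stoichiometric O₂ = 3 × 342 = 1026 mol; O₂ fed = 1026 × 1.685 = 1729 mol.
Fuel reacted = 0.718 × 342 → ξ = 245.6 mol.
Outlet (n = n₀ + ν ξ):
  C₂H₅OH: 342 − 1(245.6) = 96.44
  O₂: 1729 − 3(245.6) = 992.1
  CO₂: 0 + 2(245.6) = 491.1
  H₂O: 0 + 3(245.6) = 736.7

737 mol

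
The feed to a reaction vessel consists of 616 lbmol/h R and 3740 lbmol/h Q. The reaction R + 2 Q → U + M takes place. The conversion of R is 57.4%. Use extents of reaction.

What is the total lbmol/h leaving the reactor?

R reacted = 0.574 × 616 = 353.6 lbmol/h; ν_R = −1, so ξ = 353.6/1 = 353.6 lbmol/h.
Outlet amounts (n = n₀ + ν ξ):
  R: 616 − 1(353.6) = 262.4
  Q: 3740 − 2(353.6) = 3033
  U: 0 + 1(353.6) = 353.6
  M: 0 + 1(353.6) = 353.6
Total out = 262.4 + 3033 + 353.6 + 353.6 = 4002 lbmol/h.

4000 lbmol/h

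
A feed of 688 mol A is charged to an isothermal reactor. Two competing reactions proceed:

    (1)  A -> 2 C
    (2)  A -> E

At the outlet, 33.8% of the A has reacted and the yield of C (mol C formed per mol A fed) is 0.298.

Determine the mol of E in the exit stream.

Yield of C: 2ξ₁ / 688 = 0.298 → ξ₁ = 102.5 mol.
Conversion of A: 1ξ₁ + 1ξ₂ = 0.338 × 688 = 232.5 → ξ₂ = 130 mol.
Outlet amounts (n = n₀ + Σ ν·ξ):
  A: 688 − 1(102.5) − 1(130) = 455.5
  C: 0 + 2(102.5) = 205
  E: 0 + 1(130) = 130

130 mol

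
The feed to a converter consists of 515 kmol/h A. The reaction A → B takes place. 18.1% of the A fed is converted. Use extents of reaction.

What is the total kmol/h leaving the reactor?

515 kmol/h

A reacted = 0.181 × 515 = 93.22 kmol/h; ν_A = −1, so ξ = 93.22/1 = 93.22 kmol/h.
Outlet amounts (n = n₀ + ν ξ):
  A: 515 − 1(93.22) = 421.8
  B: 0 + 1(93.22) = 93.22
Total out = 421.8 + 93.22 = 515 kmol/h.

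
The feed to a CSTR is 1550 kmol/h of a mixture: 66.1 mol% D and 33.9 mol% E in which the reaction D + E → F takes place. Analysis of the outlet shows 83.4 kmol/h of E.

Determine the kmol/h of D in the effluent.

582 kmol/h

For E: n = n₀ − 1ξ → 83.4 = 525.5 − 1ξ, giving ξ = 442.1 kmol/h.
Outlet amounts (n = n₀ + ν ξ):
  D: 1025 − 1(442.1) = 582.5
  E: 525.5 − 1(442.1) = 83.4
  F: 0 + 1(442.1) = 442.1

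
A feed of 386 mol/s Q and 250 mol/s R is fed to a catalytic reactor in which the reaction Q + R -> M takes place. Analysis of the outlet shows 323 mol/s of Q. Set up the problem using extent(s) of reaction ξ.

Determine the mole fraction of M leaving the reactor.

For Q: n = n₀ − 1ξ → 323 = 386 − 1ξ, giving ξ = 63 mol/s.
Outlet amounts (n = n₀ + ν ξ):
  Q: 386 − 1(63) = 323
  R: 250 − 1(63) = 187
  M: 0 + 1(63) = 63
Total out = 573 mol/s; y_M = 63 / 573 = 0.1099.

0.11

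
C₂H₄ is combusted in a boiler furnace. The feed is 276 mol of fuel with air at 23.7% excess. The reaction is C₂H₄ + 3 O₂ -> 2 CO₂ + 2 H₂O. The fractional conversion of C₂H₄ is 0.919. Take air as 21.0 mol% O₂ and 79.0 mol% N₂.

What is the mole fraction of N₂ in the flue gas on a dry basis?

Stoichiometric O₂ = 3 × 276 = 828 mol; O₂ fed = 828 × 1.237 = 1024 mol.
N₂ fed = 1024 × 79/21 = 3853 mol.
Fuel reacted = 0.919 × 276 → ξ = 253.6 mol.
Outlet (n = n₀ + ν ξ):
  C₂H₄: 276 − 1(253.6) = 22.36
  O₂: 1024 − 3(253.6) = 263.3
  N₂: 3853 (inert)
  CO₂: 0 + 2(253.6) = 507.3
  H₂O: 0 + 2(253.6) = 507.3
Dry total = 4646 mol; y_N₂ (dry) = 3853 / 4646 = 0.8293.

0.829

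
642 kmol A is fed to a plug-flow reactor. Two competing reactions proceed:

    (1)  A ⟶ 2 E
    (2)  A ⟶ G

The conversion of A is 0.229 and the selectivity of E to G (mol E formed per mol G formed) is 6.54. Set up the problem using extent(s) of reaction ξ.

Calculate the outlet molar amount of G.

Conversion of A: A consumed = 0.229 × 642 = 147 kmol = 1ξ₁ + 1ξ₂.
Selectivity: 2ξ₁ / (1ξ₂) = 6.54 → ξ₁ = 3.27 ξ₂.
Substitute: (1·3.27 + 1) ξ₂ = 147 → ξ₂ = 34.43 kmol, ξ₁ = 112.6 kmol.
Outlet amounts (n = n₀ + Σ ν·ξ):
  A: 642 − 1(112.6) − 1(34.43) = 495
  E: 0 + 2(112.6) = 225.2
  G: 0 + 1(34.43) = 34.43

34.4 kmol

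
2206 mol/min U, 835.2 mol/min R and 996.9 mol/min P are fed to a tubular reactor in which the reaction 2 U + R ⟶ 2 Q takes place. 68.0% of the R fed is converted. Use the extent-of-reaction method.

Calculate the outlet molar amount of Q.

R reacted = 0.68 × 835.2 = 567.9 mol/min; ν_R = −1, so ξ = 567.9/1 = 567.9 mol/min.
Outlet amounts (n = n₀ + ν ξ):
  U: 2206 − 2(567.9) = 1070
  R: 835.2 − 1(567.9) = 267.3
  Q: 0 + 2(567.9) = 1136
  P: 996.9 (inert)

1140 mol/min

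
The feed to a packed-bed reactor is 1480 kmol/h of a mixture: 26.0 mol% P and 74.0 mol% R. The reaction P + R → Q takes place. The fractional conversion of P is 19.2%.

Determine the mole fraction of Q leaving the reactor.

0.0525

P reacted = 0.192 × 384.8 = 73.88 kmol/h; ν_P = −1, so ξ = 73.88/1 = 73.88 kmol/h.
Outlet amounts (n = n₀ + ν ξ):
  P: 384.8 − 1(73.88) = 310.9
  R: 1095 − 1(73.88) = 1021
  Q: 0 + 1(73.88) = 73.88
Total out = 1406 kmol/h; y_Q = 73.88 / 1406 = 0.05254.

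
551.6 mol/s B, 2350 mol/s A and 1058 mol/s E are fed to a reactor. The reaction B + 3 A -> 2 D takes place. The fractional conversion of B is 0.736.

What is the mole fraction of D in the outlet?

0.258

B reacted = 0.736 × 551.6 = 406 mol/s; ν_B = −1, so ξ = 406/1 = 406 mol/s.
Outlet amounts (n = n₀ + ν ξ):
  B: 551.6 − 1(406) = 145.6
  A: 2350 − 3(406) = 1132
  D: 0 + 2(406) = 812
  E: 1058 (inert)
Total out = 3148 mol/s; y_D = 812 / 3148 = 0.258.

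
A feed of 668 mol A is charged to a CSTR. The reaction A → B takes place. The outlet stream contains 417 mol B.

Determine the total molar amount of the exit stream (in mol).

668 mol

For B: n = n₀ + 1ξ → 417 = 0 + 1ξ, giving ξ = 417 mol.
Outlet amounts (n = n₀ + ν ξ):
  A: 668 − 1(417) = 251
  B: 0 + 1(417) = 417
Total out = 251 + 417 = 668 mol.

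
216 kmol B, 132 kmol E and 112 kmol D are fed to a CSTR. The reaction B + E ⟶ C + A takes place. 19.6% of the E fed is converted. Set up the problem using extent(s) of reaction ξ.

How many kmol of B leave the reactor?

E reacted = 0.196 × 132 = 25.87 kmol; ν_E = −1, so ξ = 25.87/1 = 25.87 kmol.
Outlet amounts (n = n₀ + ν ξ):
  B: 216 − 1(25.87) = 190.1
  E: 132 − 1(25.87) = 106.1
  C: 0 + 1(25.87) = 25.87
  A: 0 + 1(25.87) = 25.87
  D: 112 (inert)

190 kmol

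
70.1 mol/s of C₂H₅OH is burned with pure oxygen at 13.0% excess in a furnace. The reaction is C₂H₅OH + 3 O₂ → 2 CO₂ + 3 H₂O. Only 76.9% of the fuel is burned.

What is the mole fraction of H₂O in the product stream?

0.447

Stoichiometric O₂ = 3 × 70.1 = 210.3 mol/s; O₂ fed = 210.3 × 1.130 = 237.6 mol/s.
Fuel reacted = 0.769 × 70.1 → ξ = 53.91 mol/s.
Outlet (n = n₀ + ν ξ):
  C₂H₅OH: 70.1 − 1(53.91) = 16.19
  O₂: 237.6 − 3(53.91) = 75.92
  CO₂: 0 + 2(53.91) = 107.8
  H₂O: 0 + 3(53.91) = 161.7
Total out = 361.6 mol/s; y_H₂O = 161.7 / 361.6 = 0.4472.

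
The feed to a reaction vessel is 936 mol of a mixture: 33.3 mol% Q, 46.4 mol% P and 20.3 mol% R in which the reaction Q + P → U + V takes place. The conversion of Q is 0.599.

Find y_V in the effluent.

Q reacted = 0.599 × 311.7 = 186.7 mol; ν_Q = −1, so ξ = 186.7/1 = 186.7 mol.
Outlet amounts (n = n₀ + ν ξ):
  Q: 311.7 − 1(186.7) = 125
  P: 434.3 − 1(186.7) = 247.6
  U: 0 + 1(186.7) = 186.7
  V: 0 + 1(186.7) = 186.7
  R: 190 (inert)
Total out = 936 mol; y_V = 186.7 / 936 = 0.1995.

0.199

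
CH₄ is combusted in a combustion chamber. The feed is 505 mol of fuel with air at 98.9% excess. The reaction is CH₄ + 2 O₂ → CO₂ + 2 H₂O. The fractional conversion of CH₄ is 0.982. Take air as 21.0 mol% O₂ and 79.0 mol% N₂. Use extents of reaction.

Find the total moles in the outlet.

10100 mol

Stoichiometric O₂ = 2 × 505 = 1010 mol; O₂ fed = 1010 × 1.989 = 2009 mol.
N₂ fed = 2009 × 79/21 = 7557 mol.
Fuel reacted = 0.982 × 505 → ξ = 495.9 mol.
Outlet (n = n₀ + ν ξ):
  CH₄: 505 − 1(495.9) = 9.09
  O₂: 2009 − 2(495.9) = 1017
  N₂: 7557 (inert)
  CO₂: 0 + 1(495.9) = 495.9
  H₂O: 0 + 2(495.9) = 991.8
Total out = 9.09 + 1017 + 7557 + 495.9 + 991.8 = 10070 mol.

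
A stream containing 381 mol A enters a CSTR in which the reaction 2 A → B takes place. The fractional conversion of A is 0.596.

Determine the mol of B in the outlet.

A reacted = 0.596 × 381 = 227.1 mol; ν_A = −2, so ξ = 227.1/2 = 113.5 mol.
Outlet amounts (n = n₀ + ν ξ):
  A: 381 − 2(113.5) = 153.9
  B: 0 + 1(113.5) = 113.5

114 mol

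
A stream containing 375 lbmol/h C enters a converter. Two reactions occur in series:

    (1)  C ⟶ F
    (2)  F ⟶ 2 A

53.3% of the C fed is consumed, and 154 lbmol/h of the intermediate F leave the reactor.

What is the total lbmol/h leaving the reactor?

421 lbmol/h

Conversion of C: C consumed = 1ξ₁ = 0.533 × 375 → ξ₁ = 199.9 lbmol/h.
F balance: n_F = 0 + 1ξ₁ − 1ξ₂ = 154 → ξ₂ = (1·199.9 − 154)/1 = 45.88 lbmol/h.
Outlet amounts (n = n₀ + Σ ν·ξ):
  C: 375 − 1(199.9) = 175.1
  F: 0 + 1(199.9) − 1(45.88) = 154
  A: 0 + 2(45.88) = 91.75
Total out = 175.1 + 154 + 91.75 = 420.9 lbmol/h.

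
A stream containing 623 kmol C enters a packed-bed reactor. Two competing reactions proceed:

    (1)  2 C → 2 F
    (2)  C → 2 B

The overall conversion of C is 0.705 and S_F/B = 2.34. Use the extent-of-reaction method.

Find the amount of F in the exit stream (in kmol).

Conversion of C: C consumed = 0.705 × 623 = 439.2 kmol = 2ξ₁ + 1ξ₂.
Selectivity: 2ξ₁ / (2ξ₂) = 2.34 → ξ₁ = 2.34 ξ₂.
Substitute: (2·2.34 + 1) ξ₂ = 439.2 → ξ₂ = 77.33 kmol, ξ₁ = 180.9 kmol.
Outlet amounts (n = n₀ + Σ ν·ξ):
  C: 623 − 2(180.9) − 1(77.33) = 183.8
  F: 0 + 2(180.9) = 361.9
  B: 0 + 2(77.33) = 154.7

362 kmol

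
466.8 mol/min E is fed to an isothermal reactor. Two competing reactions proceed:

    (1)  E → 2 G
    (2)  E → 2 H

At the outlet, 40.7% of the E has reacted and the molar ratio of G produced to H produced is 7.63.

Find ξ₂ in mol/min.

Conversion of E: E consumed = 0.407 × 466.8 = 190 mol/min = 1ξ₁ + 1ξ₂.
Selectivity: 2ξ₁ / (2ξ₂) = 7.63 → ξ₁ = 7.63 ξ₂.
Substitute: (1·7.63 + 1) ξ₂ = 190 → ξ₂ = 22.01 mol/min, ξ₁ = 168 mol/min.
Outlet amounts (n = n₀ + Σ ν·ξ):
  E: 466.8 − 1(168) − 1(22.01) = 276.8
  G: 0 + 2(168) = 335.9
  H: 0 + 2(22.01) = 44.03

ξ₂ = 22 mol/min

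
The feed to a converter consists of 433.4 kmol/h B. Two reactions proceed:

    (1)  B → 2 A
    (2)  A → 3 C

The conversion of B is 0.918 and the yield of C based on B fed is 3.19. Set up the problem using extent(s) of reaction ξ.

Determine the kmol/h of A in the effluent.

Conversion of B: B consumed = 1ξ₁ = 0.918 × 433.4 → ξ₁ = 397.9 kmol/h.
Yield of C: 3ξ₂ / 433.4 = 3.19 → ξ₂ = 460.8 kmol/h.
Outlet amounts (n = n₀ + Σ ν·ξ):
  B: 433.4 − 1(397.9) = 35.54
  A: 0 + 2(397.9) − 1(460.8) = 334.9
  C: 0 + 3(460.8) = 1383

335 kmol/h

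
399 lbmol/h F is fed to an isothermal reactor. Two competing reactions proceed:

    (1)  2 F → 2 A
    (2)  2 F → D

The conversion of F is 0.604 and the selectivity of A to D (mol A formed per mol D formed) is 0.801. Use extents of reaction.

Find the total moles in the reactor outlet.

313 lbmol/h

Conversion of F: F consumed = 0.604 × 399 = 241 lbmol/h = 2ξ₁ + 2ξ₂.
Selectivity: 2ξ₁ / (1ξ₂) = 0.801 → ξ₁ = 0.4005 ξ₂.
Substitute: (2·0.4005 + 2) ξ₂ = 241 → ξ₂ = 86.04 lbmol/h, ξ₁ = 34.46 lbmol/h.
Outlet amounts (n = n₀ + Σ ν·ξ):
  F: 399 − 2(34.46) − 2(86.04) = 158
  A: 0 + 2(34.46) = 68.92
  D: 0 + 1(86.04) = 86.04
Total out = 158 + 68.92 + 86.04 = 313 lbmol/h.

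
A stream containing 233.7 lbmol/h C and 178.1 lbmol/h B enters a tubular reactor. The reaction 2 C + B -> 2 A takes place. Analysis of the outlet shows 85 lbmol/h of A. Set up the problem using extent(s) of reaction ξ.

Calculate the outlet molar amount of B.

For A: n = n₀ + 2ξ → 85 = 0 + 2ξ, giving ξ = 42.5 lbmol/h.
Outlet amounts (n = n₀ + ν ξ):
  C: 233.7 − 2(42.5) = 148.7
  B: 178.1 − 1(42.5) = 135.6
  A: 0 + 2(42.5) = 85

136 lbmol/h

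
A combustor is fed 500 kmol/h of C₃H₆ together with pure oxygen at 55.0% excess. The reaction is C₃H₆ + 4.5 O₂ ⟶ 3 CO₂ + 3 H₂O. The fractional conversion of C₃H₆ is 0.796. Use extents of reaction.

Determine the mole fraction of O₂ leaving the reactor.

0.405

Stoichiometric O₂ = 4.5 × 500 = 2250 kmol/h; O₂ fed = 2250 × 1.550 = 3488 kmol/h.
Fuel reacted = 0.796 × 500 → ξ = 398 kmol/h.
Outlet (n = n₀ + ν ξ):
  C₃H₆: 500 − 1(398) = 102
  O₂: 3488 − 4.5(398) = 1696
  CO₂: 0 + 3(398) = 1194
  H₂O: 0 + 3(398) = 1194
Total out = 4186 kmol/h; y_O₂ = 1696 / 4186 = 0.4052.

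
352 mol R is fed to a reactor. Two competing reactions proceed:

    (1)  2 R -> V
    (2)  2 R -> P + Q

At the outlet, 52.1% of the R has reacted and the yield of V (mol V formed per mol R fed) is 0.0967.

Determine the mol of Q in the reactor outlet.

Yield of V: 1ξ₁ / 352 = 0.0967 → ξ₁ = 34.04 mol.
Conversion of R: 2ξ₁ + 2ξ₂ = 0.521 × 352 = 183.4 → ξ₂ = 57.66 mol.
Outlet amounts (n = n₀ + Σ ν·ξ):
  R: 352 − 2(34.04) − 2(57.66) = 168.6
  V: 0 + 1(34.04) = 34.04
  P: 0 + 1(57.66) = 57.66
  Q: 0 + 1(57.66) = 57.66

57.7 mol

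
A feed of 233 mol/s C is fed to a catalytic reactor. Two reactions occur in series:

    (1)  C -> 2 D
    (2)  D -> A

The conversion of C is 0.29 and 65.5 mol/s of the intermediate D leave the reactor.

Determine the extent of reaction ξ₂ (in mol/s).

Conversion of C: C consumed = 1ξ₁ = 0.29 × 233 → ξ₁ = 67.57 mol/s.
D balance: n_D = 0 + 2ξ₁ − 1ξ₂ = 65.5 → ξ₂ = (2·67.57 − 65.5)/1 = 69.64 mol/s.
Outlet amounts (n = n₀ + Σ ν·ξ):
  C: 233 − 1(67.57) = 165.4
  D: 0 + 2(67.57) − 1(69.64) = 65.5
  A: 0 + 1(69.64) = 69.64

ξ₂ = 69.6 mol/s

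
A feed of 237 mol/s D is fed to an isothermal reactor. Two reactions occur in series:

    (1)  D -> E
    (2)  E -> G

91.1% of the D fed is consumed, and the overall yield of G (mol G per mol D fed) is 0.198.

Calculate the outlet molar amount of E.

169 mol/s

Conversion of D: D consumed = 1ξ₁ = 0.911 × 237 → ξ₁ = 215.9 mol/s.
Yield of G: 1ξ₂ / 237 = 0.198 → ξ₂ = 46.93 mol/s.
Outlet amounts (n = n₀ + Σ ν·ξ):
  D: 237 − 1(215.9) = 21.09
  E: 0 + 1(215.9) − 1(46.93) = 169
  G: 0 + 1(46.93) = 46.93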